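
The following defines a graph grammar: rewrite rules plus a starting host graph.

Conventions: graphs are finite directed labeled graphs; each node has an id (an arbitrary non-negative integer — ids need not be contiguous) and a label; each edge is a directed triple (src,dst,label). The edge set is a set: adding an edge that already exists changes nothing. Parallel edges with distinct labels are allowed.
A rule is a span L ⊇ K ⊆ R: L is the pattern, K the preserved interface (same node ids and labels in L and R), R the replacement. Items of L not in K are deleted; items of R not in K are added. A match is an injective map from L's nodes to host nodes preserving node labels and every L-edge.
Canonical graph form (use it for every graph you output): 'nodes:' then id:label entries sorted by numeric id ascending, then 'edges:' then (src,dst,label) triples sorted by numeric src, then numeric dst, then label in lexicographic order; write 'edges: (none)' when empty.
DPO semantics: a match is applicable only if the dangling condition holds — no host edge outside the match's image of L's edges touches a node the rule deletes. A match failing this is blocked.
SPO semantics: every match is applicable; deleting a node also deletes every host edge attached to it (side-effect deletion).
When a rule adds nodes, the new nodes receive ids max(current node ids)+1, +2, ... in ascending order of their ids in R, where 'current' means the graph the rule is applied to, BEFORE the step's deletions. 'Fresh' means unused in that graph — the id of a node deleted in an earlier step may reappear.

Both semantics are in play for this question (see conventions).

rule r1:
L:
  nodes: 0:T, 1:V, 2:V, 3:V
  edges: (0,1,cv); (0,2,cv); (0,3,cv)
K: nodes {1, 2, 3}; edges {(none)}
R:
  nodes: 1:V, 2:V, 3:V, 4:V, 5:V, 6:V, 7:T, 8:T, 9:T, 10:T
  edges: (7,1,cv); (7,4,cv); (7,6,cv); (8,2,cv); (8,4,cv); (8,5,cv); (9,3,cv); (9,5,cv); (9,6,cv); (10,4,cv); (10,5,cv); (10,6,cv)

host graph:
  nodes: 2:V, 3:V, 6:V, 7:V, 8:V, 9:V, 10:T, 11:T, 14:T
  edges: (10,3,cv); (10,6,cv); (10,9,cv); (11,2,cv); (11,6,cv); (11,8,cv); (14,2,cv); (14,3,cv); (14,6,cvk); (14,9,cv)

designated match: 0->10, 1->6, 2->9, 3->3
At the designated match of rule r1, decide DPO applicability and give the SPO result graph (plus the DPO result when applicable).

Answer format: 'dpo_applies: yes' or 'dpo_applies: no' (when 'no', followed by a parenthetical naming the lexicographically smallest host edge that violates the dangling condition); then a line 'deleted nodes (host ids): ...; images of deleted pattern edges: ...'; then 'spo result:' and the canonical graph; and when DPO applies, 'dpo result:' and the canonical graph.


dpo_applies: yes
deleted nodes (host ids): 10; images of deleted pattern edges: (10,3,cv); (10,6,cv); (10,9,cv)
spo result:
nodes: 2:V, 3:V, 6:V, 7:V, 8:V, 9:V, 11:T, 14:T, 15:V, 16:V, 17:V, 18:T, 19:T, 20:T, 21:T
edges: (11,2,cv); (11,6,cv); (11,8,cv); (14,2,cv); (14,3,cv); (14,6,cvk); (14,9,cv); (18,6,cv); (18,15,cv); (18,17,cv); (19,9,cv); (19,15,cv); (19,16,cv); (20,3,cv); (20,16,cv); (20,17,cv); (21,15,cv); (21,16,cv); (21,17,cv)
dpo result:
nodes: 2:V, 3:V, 6:V, 7:V, 8:V, 9:V, 11:T, 14:T, 15:V, 16:V, 17:V, 18:T, 19:T, 20:T, 21:T
edges: (11,2,cv); (11,6,cv); (11,8,cv); (14,2,cv); (14,3,cv); (14,6,cvk); (14,9,cv); (18,6,cv); (18,15,cv); (18,17,cv); (19,9,cv); (19,15,cv); (19,16,cv); (20,3,cv); (20,16,cv); (20,17,cv); (21,15,cv); (21,16,cv); (21,17,cv)


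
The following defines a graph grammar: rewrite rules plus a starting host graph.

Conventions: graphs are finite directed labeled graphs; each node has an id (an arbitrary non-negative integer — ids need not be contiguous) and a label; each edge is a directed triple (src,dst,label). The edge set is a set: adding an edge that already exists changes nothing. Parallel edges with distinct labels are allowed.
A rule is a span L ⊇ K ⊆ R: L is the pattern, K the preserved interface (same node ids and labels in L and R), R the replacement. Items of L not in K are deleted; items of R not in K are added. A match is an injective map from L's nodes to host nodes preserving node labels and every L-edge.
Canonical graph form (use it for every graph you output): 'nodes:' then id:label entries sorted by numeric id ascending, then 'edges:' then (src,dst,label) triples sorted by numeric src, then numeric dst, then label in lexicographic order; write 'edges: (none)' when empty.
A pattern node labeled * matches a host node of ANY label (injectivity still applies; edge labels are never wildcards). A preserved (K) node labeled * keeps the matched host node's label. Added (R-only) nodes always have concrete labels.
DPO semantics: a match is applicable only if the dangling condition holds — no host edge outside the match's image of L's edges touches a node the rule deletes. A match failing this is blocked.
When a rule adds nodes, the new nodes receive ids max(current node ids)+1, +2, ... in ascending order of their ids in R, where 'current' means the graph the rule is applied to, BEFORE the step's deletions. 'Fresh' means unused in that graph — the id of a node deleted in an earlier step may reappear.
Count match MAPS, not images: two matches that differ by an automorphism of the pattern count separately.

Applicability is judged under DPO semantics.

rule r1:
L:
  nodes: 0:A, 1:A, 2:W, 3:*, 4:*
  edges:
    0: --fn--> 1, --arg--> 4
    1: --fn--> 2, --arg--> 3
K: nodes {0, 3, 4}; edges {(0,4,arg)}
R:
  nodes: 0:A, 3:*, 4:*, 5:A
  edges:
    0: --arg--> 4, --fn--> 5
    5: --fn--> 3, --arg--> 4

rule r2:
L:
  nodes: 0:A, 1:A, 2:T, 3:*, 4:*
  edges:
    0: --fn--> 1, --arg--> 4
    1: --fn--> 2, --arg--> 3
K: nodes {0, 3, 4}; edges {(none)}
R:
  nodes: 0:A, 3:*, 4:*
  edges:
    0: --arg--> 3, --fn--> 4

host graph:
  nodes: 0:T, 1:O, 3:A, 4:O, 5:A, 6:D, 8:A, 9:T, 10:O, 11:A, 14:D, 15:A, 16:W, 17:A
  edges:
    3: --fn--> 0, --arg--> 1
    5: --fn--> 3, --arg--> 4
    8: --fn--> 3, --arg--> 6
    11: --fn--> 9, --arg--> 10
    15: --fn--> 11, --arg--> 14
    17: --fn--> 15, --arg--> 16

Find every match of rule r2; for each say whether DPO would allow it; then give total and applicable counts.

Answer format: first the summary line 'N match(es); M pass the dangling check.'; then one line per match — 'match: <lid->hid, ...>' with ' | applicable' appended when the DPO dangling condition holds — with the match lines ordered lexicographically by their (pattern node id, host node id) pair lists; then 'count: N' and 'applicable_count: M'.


3 match(es); 1 pass the dangling check.
match: 0->5, 1->3, 2->0, 3->1, 4->4
match: 0->8, 1->3, 2->0, 3->1, 4->6
match: 0->15, 1->11, 2->9, 3->10, 4->14 | applicable
count: 3
applicable_count: 1


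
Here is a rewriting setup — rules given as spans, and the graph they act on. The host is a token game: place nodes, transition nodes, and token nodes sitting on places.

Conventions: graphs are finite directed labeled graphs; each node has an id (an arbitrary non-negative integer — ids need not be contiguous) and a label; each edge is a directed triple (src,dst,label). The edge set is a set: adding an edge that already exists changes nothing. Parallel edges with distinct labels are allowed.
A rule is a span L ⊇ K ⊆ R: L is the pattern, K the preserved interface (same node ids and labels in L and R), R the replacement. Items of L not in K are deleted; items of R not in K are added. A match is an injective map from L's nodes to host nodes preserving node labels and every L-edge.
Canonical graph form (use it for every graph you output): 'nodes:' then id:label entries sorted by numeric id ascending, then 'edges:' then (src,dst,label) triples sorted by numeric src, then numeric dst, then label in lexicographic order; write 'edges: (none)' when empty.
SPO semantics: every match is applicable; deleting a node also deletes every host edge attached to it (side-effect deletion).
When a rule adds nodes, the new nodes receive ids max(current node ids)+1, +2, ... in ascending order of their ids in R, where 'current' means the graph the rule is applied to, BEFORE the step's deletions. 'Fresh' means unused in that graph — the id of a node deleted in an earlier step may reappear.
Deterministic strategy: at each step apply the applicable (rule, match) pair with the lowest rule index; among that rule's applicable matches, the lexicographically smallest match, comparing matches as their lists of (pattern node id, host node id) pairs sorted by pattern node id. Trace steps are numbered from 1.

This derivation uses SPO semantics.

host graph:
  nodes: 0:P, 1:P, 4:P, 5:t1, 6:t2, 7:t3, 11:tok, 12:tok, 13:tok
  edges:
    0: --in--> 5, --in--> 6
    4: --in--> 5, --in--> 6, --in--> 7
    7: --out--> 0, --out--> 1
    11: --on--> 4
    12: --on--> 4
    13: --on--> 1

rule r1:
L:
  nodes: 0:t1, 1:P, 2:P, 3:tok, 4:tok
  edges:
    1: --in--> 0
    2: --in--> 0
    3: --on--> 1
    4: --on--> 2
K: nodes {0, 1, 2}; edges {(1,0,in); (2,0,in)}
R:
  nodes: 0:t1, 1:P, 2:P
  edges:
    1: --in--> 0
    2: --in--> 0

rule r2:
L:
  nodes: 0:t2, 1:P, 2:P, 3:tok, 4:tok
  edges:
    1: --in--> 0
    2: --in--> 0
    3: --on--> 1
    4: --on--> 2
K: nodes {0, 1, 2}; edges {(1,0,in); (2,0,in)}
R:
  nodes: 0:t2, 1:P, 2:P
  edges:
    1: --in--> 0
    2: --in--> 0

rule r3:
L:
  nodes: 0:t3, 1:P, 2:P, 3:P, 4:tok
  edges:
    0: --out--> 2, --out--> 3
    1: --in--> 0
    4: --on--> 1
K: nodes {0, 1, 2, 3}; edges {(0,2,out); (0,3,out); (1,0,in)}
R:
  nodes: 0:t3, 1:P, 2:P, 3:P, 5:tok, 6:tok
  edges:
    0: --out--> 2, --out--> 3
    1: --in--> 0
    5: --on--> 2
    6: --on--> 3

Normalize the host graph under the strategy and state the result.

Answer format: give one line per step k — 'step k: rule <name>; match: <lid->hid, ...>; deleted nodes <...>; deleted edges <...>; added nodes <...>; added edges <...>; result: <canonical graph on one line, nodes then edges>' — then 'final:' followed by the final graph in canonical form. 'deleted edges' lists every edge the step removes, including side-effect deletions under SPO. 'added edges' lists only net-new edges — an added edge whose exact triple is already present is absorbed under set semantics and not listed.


step 1: rule r3; match: 0->7, 1->4, 2->0, 3->1, 4->11; deleted nodes 11; deleted edges (11,4,on); added nodes 14, 15; added edges (14,0,on); (15,1,on); result: nodes: 0:P, 1:P, 4:P, 5:t1, 6:t2, 7:t3, 12:tok, 13:tok, 14:tok, 15:tok edges: (0,5,in); (0,6,in); (4,5,in); (4,6,in); (4,7,in); (7,0,out); (7,1,out); (12,4,on); (13,1,on); (14,0,on); (15,1,on)
step 2: rule r1; match: 0->5, 1->0, 2->4, 3->14, 4->12; deleted nodes 12, 14; deleted edges (12,4,on); (14,0,on); added nodes (none); added edges (none); result: nodes: 0:P, 1:P, 4:P, 5:t1, 6:t2, 7:t3, 13:tok, 15:tok edges: (0,5,in); (0,6,in); (4,5,in); (4,6,in); (4,7,in); (7,0,out); (7,1,out); (13,1,on); (15,1,on)
final:
nodes: 0:P, 1:P, 4:P, 5:t1, 6:t2, 7:t3, 13:tok, 15:tok
edges: (0,5,in); (0,6,in); (4,5,in); (4,6,in); (4,7,in); (7,0,out); (7,1,out); (13,1,on); (15,1,on)


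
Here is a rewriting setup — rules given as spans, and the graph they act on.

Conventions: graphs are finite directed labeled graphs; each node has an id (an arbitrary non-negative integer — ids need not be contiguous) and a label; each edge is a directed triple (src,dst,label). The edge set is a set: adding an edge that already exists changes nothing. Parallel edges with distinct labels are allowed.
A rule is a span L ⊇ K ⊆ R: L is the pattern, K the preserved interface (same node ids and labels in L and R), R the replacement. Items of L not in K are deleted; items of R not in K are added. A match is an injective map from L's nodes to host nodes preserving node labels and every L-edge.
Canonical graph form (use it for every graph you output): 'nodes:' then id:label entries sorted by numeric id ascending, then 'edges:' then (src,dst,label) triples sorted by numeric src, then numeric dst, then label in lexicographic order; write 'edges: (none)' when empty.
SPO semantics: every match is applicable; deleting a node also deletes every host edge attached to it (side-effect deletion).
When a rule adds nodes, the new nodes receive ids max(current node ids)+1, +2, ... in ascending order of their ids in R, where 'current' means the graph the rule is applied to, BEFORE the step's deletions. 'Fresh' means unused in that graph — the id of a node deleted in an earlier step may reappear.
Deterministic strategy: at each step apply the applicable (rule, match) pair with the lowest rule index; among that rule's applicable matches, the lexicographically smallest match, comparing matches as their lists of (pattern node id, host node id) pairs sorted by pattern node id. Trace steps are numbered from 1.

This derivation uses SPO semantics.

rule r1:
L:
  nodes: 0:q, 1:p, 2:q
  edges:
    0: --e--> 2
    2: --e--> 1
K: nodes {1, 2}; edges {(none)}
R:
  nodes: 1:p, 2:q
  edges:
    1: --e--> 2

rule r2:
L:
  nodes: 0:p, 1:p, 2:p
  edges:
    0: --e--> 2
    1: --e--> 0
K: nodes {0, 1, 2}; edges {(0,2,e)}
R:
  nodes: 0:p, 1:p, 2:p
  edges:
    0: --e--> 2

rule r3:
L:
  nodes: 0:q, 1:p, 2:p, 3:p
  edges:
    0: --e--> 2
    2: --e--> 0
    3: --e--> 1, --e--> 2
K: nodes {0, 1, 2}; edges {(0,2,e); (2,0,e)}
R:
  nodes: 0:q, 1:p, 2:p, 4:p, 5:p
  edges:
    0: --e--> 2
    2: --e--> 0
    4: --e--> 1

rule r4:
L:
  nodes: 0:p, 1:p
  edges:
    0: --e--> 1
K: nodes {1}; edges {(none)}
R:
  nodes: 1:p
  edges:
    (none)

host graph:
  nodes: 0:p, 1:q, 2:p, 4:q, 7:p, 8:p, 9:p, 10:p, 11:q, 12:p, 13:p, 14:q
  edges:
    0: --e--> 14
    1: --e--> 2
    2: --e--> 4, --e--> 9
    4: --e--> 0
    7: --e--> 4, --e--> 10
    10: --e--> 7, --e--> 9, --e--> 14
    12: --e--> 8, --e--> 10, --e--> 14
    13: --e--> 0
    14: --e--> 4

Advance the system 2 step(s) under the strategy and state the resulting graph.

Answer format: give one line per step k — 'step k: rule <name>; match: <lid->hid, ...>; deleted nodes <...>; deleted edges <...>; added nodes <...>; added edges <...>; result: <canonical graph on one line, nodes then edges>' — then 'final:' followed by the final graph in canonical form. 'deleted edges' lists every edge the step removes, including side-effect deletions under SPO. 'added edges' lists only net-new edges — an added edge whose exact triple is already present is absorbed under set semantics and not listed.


step 1: rule r1; match: 0->14, 1->0, 2->4; deleted nodes 14; deleted edges (0,14,e); (4,0,e); (10,14,e); (12,14,e); (14,4,e); added nodes (none); added edges (0,4,e); result: nodes: 0:p, 1:q, 2:p, 4:q, 7:p, 8:p, 9:p, 10:p, 11:q, 12:p, 13:p edges: (0,4,e); (1,2,e); (2,4,e); (2,9,e); (7,4,e); (7,10,e); (10,7,e); (10,9,e); (12,8,e); (12,10,e); (13,0,e)
step 2: rule r2; match: 0->10, 1->7, 2->9; deleted nodes (none); deleted edges (7,10,e); added nodes (none); added edges (none); result: nodes: 0:p, 1:q, 2:p, 4:q, 7:p, 8:p, 9:p, 10:p, 11:q, 12:p, 13:p edges: (0,4,e); (1,2,e); (2,4,e); (2,9,e); (7,4,e); (10,7,e); (10,9,e); (12,8,e); (12,10,e); (13,0,e)
final:
nodes: 0:p, 1:q, 2:p, 4:q, 7:p, 8:p, 9:p, 10:p, 11:q, 12:p, 13:p
edges: (0,4,e); (1,2,e); (2,4,e); (2,9,e); (7,4,e); (10,7,e); (10,9,e); (12,8,e); (12,10,e); (13,0,e)


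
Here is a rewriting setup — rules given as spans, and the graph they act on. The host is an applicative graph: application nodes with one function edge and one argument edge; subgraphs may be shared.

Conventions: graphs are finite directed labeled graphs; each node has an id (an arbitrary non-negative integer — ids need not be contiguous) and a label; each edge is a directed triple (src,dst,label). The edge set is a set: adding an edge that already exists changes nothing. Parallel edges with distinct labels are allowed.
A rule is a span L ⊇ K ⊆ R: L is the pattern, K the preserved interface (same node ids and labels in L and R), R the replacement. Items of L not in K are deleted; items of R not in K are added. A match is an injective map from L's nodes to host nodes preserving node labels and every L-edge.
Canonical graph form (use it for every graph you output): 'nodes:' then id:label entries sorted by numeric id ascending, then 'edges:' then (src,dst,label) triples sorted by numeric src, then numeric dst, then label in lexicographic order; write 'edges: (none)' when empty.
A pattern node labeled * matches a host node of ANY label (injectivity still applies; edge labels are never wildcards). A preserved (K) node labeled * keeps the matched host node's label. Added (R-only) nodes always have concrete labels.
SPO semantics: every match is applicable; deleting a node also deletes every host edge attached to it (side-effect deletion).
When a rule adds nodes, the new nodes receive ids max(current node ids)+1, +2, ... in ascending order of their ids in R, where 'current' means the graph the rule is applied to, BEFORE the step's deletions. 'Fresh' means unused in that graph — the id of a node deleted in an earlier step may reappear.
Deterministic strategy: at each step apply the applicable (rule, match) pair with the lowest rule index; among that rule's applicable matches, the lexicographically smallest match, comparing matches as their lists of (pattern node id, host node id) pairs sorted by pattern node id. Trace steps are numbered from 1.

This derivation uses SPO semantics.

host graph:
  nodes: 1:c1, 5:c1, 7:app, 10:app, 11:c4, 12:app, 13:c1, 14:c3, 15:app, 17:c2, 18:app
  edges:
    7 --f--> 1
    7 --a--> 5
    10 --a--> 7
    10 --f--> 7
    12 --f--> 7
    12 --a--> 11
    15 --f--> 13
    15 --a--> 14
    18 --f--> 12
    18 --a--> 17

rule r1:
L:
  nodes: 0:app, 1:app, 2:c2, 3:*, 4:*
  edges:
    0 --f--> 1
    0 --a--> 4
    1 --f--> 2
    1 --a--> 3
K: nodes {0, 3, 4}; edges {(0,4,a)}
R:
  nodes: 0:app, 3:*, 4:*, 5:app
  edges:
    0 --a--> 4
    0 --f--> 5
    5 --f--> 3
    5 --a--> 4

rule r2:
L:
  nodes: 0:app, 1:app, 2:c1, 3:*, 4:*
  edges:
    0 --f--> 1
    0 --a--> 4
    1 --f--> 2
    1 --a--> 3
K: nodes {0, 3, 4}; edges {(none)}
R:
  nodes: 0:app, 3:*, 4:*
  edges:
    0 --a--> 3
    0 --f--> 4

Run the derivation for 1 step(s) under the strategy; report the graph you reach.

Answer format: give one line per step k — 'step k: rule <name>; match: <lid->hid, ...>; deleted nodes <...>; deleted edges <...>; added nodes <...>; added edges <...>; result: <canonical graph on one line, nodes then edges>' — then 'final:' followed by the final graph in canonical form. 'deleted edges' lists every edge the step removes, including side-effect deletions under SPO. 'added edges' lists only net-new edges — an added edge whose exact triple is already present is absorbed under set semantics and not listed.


step 1: rule r2; match: 0->12, 1->7, 2->1, 3->5, 4->11; deleted nodes 1, 7; deleted edges (7,1,f); (7,5,a); (10,7,a); (10,7,f); (12,7,f); (12,11,a); added nodes (none); added edges (12,5,a); (12,11,f); result: nodes: 5:c1, 10:app, 11:c4, 12:app, 13:c1, 14:c3, 15:app, 17:c2, 18:app edges: (12,5,a); (12,11,f); (15,13,f); (15,14,a); (18,12,f); (18,17,a)
final:
nodes: 5:c1, 10:app, 11:c4, 12:app, 13:c1, 14:c3, 15:app, 17:c2, 18:app
edges: (12,5,a); (12,11,f); (15,13,f); (15,14,a); (18,12,f); (18,17,a)


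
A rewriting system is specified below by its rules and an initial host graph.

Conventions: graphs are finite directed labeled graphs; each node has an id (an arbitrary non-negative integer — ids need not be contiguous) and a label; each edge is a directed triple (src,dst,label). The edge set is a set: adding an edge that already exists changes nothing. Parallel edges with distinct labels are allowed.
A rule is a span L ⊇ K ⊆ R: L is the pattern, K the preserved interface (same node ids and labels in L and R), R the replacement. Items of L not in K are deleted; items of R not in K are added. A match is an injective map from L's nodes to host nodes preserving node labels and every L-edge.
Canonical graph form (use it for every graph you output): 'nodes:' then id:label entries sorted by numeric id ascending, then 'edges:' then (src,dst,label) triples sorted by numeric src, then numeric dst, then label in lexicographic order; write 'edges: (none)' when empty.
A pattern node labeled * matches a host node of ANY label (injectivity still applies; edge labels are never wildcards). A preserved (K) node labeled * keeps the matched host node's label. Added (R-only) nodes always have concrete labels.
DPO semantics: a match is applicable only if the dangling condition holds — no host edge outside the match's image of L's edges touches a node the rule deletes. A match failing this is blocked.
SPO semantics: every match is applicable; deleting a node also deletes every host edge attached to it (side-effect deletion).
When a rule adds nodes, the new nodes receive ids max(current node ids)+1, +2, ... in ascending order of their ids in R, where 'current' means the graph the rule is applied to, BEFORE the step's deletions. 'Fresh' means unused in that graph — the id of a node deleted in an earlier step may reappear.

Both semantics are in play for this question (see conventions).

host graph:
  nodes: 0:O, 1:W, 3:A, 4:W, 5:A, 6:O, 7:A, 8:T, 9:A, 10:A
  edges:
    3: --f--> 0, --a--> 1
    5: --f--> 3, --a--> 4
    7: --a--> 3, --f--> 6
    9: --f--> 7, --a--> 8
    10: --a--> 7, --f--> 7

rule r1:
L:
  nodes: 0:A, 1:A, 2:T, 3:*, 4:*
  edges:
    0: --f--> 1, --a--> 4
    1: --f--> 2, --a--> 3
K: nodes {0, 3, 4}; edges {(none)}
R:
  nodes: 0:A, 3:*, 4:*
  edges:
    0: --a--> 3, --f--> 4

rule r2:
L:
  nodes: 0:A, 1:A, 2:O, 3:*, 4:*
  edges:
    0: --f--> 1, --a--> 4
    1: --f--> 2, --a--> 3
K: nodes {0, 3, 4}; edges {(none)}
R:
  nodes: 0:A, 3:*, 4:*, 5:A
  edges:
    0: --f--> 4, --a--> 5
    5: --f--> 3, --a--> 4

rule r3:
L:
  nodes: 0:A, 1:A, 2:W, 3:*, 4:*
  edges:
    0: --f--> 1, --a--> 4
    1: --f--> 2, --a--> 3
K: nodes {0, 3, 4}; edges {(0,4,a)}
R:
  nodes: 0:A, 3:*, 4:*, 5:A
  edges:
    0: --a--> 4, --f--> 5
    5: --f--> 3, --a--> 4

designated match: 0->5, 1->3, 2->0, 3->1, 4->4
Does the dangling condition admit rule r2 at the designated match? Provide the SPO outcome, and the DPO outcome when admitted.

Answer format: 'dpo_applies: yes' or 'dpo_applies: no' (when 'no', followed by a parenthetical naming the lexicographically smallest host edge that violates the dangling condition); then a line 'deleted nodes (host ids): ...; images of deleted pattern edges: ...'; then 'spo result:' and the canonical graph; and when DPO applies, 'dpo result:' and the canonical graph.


dpo_applies: no
(the rule deletes node 3, which keeps host edge (7,3,a) outside the match image — the dangling condition fails, DPO blocks; SPO proceeds and side-deletes such edges)
deleted nodes (host ids): 0, 3; images of deleted pattern edges: (3,0,f); (3,1,a); (5,3,f); (5,4,a)
spo result:
nodes: 1:W, 4:W, 5:A, 6:O, 7:A, 8:T, 9:A, 10:A, 11:A
edges: (5,4,f); (5,11,a); (7,6,f); (9,7,f); (9,8,a); (10,7,a); (10,7,f); (11,1,f); (11,4,a)


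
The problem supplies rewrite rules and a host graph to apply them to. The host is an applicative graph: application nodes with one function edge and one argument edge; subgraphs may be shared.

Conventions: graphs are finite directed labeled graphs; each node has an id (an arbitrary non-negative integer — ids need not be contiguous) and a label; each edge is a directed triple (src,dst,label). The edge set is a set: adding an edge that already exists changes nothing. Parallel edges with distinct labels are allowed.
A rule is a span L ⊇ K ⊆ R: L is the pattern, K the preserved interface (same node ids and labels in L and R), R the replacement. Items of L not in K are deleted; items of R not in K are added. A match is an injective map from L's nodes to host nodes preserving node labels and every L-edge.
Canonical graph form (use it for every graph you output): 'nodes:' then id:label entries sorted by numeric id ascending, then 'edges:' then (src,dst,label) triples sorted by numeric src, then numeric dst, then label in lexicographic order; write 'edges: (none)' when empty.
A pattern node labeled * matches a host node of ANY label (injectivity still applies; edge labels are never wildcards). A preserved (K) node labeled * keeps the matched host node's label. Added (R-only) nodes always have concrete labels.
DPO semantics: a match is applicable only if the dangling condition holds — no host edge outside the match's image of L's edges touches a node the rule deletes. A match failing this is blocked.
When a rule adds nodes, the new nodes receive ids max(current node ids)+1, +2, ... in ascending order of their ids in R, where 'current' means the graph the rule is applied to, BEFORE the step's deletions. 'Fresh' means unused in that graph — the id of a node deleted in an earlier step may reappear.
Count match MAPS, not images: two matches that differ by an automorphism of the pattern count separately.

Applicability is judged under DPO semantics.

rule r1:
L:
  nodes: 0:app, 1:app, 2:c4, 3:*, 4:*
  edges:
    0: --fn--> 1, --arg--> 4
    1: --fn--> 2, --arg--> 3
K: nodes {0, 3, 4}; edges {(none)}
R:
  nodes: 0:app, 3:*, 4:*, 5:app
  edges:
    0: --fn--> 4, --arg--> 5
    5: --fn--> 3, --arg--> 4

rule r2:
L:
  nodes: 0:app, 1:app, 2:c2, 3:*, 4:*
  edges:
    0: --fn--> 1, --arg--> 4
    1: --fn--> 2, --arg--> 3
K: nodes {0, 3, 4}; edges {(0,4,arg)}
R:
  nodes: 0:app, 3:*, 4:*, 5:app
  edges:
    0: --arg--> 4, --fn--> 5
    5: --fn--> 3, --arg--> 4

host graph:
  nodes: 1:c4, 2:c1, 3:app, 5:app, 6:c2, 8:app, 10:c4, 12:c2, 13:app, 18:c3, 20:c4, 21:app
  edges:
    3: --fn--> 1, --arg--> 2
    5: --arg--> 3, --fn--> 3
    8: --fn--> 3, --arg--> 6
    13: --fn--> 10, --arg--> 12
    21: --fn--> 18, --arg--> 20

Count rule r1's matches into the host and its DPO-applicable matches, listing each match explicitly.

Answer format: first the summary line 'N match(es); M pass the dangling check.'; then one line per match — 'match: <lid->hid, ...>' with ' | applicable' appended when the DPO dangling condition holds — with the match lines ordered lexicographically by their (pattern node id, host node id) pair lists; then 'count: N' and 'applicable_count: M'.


1 match(es); 0 pass the dangling check.
match: 0->8, 1->3, 2->1, 3->2, 4->6
count: 1
applicable_count: 0


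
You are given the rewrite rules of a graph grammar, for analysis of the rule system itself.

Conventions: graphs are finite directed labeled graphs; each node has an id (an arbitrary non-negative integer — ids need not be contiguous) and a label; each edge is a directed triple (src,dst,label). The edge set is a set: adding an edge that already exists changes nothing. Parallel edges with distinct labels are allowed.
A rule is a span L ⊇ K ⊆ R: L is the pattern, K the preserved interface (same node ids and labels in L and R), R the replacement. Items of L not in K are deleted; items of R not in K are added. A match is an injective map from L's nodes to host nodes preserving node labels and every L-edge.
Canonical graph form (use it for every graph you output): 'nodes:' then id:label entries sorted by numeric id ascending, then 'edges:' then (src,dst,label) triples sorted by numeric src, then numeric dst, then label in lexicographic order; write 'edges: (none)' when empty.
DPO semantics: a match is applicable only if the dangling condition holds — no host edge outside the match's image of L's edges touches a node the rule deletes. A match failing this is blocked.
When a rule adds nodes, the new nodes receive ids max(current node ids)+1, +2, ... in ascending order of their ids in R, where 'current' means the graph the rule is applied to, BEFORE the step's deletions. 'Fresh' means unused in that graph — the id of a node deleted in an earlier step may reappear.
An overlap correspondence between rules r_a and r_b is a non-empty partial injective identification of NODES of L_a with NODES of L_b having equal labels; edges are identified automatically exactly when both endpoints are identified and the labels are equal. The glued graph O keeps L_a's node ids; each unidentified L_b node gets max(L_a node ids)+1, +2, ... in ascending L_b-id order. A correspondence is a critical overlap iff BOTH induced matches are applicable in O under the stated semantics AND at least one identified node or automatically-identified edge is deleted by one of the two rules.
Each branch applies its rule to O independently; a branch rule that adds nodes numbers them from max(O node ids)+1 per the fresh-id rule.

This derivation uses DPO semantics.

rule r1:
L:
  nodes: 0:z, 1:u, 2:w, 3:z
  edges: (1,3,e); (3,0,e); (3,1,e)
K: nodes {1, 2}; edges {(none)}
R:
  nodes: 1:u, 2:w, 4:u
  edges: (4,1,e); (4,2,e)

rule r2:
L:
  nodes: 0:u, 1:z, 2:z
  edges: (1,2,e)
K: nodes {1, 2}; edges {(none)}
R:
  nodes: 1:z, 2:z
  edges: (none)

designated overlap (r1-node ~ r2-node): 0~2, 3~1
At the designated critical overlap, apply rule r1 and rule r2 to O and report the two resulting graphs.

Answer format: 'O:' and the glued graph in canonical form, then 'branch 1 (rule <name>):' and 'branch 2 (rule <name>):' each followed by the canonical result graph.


O:
nodes: 0:z, 1:u, 2:w, 3:z, 4:u
edges: (1,3,e); (3,0,e); (3,1,e)
branch 1 (rule r1):
nodes: 1:u, 2:w, 4:u, 5:u
edges: (5,1,e); (5,2,e)
branch 2 (rule r2):
nodes: 0:z, 1:u, 2:w, 3:z
edges: (1,3,e); (3,1,e)


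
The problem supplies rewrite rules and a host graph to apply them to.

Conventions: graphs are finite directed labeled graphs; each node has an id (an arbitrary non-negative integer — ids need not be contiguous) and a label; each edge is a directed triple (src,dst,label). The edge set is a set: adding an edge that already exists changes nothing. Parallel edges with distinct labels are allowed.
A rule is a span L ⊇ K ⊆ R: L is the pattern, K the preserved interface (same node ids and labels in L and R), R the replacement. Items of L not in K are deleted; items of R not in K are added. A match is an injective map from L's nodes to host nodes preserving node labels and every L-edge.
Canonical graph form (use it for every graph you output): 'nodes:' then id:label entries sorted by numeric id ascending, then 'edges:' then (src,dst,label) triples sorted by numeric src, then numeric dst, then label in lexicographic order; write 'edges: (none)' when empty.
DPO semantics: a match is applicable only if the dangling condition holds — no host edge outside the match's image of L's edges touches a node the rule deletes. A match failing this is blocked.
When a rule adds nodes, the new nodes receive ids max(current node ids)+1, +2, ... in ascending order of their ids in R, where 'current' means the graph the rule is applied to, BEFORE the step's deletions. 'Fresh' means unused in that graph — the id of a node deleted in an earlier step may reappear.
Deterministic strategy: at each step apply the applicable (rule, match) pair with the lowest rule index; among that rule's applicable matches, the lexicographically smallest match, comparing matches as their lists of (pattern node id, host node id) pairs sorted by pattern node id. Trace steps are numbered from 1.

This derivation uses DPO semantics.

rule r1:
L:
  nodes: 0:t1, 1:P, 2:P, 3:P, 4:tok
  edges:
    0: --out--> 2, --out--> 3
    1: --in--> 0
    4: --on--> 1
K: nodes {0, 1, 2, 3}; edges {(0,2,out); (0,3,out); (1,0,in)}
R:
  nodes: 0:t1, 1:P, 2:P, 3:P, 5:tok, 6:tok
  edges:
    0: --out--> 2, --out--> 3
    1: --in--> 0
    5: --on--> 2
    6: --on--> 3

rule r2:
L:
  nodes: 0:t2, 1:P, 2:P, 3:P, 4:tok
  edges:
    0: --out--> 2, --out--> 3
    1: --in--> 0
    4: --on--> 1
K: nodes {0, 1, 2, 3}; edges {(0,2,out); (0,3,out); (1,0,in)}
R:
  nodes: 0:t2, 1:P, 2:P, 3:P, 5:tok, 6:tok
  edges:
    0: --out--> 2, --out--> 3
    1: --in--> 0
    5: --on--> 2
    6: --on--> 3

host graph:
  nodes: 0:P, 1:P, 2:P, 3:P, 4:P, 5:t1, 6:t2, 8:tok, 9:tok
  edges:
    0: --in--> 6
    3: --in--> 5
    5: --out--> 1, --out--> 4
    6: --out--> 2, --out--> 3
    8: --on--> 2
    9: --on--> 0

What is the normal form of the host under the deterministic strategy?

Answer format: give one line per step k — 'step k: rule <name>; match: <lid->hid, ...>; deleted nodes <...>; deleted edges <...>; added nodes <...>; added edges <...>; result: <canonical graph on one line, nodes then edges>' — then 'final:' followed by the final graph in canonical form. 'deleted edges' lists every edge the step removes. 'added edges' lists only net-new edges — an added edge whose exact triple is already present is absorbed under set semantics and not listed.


step 1: rule r2; match: 0->6, 1->0, 2->2, 3->3, 4->9; deleted nodes 9; deleted edges (9,0,on); added nodes 10, 11; added edges (10,2,on); (11,3,on); result: nodes: 0:P, 1:P, 2:P, 3:P, 4:P, 5:t1, 6:t2, 8:tok, 10:tok, 11:tok edges: (0,6,in); (3,5,in); (5,1,out); (5,4,out); (6,2,out); (6,3,out); (8,2,on); (10,2,on); (11,3,on)
step 2: rule r1; match: 0->5, 1->3, 2->1, 3->4, 4->11; deleted nodes 11; deleted edges (11,3,on); added nodes 12, 13; added edges (12,1,on); (13,4,on); result: nodes: 0:P, 1:P, 2:P, 3:P, 4:P, 5:t1, 6:t2, 8:tok, 10:tok, 12:tok, 13:tok edges: (0,6,in); (3,5,in); (5,1,out); (5,4,out); (6,2,out); (6,3,out); (8,2,on); (10,2,on); (12,1,on); (13,4,on)
final:
nodes: 0:P, 1:P, 2:P, 3:P, 4:P, 5:t1, 6:t2, 8:tok, 10:tok, 12:tok, 13:tok
edges: (0,6,in); (3,5,in); (5,1,out); (5,4,out); (6,2,out); (6,3,out); (8,2,on); (10,2,on); (12,1,on); (13,4,on)


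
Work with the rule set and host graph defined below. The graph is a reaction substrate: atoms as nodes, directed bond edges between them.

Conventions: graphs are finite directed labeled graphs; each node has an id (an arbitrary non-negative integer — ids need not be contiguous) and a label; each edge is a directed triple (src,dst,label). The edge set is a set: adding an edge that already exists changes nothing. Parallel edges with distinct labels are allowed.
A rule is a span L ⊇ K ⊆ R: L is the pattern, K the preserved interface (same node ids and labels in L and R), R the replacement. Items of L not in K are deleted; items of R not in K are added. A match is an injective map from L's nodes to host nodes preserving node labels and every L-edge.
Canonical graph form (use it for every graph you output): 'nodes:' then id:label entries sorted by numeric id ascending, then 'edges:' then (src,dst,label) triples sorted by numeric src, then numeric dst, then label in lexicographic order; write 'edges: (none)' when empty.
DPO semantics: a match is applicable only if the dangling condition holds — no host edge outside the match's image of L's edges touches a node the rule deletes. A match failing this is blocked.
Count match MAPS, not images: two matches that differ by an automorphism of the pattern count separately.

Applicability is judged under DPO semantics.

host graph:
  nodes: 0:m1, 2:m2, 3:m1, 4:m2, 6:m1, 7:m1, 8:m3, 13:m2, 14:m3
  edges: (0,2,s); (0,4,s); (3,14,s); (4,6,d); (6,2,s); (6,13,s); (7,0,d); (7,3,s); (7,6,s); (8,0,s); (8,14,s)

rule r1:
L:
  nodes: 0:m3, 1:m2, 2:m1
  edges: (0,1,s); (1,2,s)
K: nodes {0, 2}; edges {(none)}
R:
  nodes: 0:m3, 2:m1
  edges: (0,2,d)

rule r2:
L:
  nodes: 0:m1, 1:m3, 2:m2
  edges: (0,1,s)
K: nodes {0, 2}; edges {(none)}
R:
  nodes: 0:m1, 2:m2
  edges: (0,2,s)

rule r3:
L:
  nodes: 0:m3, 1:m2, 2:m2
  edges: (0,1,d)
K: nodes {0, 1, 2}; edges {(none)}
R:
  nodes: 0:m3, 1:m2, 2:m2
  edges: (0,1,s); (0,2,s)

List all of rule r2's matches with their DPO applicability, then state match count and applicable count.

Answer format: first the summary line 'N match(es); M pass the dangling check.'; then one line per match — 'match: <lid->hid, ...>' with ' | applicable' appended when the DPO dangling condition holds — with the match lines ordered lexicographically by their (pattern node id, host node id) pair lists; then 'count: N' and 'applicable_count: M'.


3 match(es); 0 pass the dangling check.
match: 0->3, 1->14, 2->2
match: 0->3, 1->14, 2->4
match: 0->3, 1->14, 2->13
count: 3
applicable_count: 0


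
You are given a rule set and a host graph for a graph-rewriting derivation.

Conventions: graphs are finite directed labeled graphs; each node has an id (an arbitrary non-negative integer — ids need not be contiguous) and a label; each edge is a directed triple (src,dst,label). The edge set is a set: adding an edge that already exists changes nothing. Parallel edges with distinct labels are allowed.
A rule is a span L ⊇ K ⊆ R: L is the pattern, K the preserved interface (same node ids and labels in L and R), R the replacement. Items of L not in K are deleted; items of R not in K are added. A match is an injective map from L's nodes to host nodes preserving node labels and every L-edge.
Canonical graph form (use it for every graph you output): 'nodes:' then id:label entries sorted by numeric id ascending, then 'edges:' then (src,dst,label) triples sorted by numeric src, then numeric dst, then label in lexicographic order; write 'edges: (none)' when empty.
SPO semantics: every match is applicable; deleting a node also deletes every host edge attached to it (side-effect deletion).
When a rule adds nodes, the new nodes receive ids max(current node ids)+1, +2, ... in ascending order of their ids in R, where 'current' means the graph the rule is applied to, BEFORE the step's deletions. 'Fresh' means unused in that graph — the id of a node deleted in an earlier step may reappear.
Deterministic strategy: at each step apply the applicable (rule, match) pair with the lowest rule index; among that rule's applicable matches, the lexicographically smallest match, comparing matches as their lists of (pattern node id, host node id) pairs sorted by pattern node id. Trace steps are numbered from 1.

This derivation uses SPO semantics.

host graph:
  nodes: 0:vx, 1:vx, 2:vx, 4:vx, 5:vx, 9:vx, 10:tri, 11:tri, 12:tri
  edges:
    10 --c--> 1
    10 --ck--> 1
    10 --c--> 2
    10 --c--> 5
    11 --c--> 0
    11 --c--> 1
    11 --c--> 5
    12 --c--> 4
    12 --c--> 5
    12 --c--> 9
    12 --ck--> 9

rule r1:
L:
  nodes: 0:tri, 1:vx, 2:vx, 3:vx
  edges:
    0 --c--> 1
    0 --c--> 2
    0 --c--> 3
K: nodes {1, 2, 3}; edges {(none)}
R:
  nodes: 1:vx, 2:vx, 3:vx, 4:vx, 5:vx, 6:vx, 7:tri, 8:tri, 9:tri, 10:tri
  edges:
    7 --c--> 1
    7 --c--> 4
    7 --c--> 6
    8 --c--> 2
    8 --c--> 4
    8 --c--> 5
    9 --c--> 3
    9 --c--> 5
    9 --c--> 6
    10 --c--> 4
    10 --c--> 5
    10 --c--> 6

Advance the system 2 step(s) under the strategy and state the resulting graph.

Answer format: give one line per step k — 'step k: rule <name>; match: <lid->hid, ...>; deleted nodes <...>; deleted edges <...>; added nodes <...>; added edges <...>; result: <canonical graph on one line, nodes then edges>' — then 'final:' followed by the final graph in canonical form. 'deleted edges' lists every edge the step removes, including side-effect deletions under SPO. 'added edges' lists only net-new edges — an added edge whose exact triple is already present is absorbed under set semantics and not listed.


step 1: rule r1; match: 0->10, 1->1, 2->2, 3->5; deleted nodes 10; deleted edges (10,1,c); (10,1,ck); (10,2,c); (10,5,c); added nodes 13, 14, 15, 16, 17, 18, 19; added edges (16,1,c); (16,13,c); (16,15,c); (17,2,c); (17,13,c); (17,14,c); (18,5,c); (18,14,c); (18,15,c); (19,13,c); (19,14,c); (19,15,c); result: nodes: 0:vx, 1:vx, 2:vx, 4:vx, 5:vx, 9:vx, 11:tri, 12:tri, 13:vx, 14:vx, 15:vx, 16:tri, 17:tri, 18:tri, 19:tri edges: (11,0,c); (11,1,c); (11,5,c); (12,4,c); (12,5,c); (12,9,c); (12,9,ck); (16,1,c); (16,13,c); (16,15,c); (17,2,c); (17,13,c); (17,14,c); (18,5,c); (18,14,c); (18,15,c); (19,13,c); (19,14,c); (19,15,c)
step 2: rule r1; match: 0->11, 1->0, 2->1, 3->5; deleted nodes 11; deleted edges (11,0,c); (11,1,c); (11,5,c); added nodes 20, 21, 22, 23, 24, 25, 26; added edges (23,0,c); (23,20,c); (23,22,c); (24,1,c); (24,20,c); (24,21,c); (25,5,c); (25,21,c); (25,22,c); (26,20,c); (26,21,c); (26,22,c); result: nodes: 0:vx, 1:vx, 2:vx, 4:vx, 5:vx, 9:vx, 12:tri, 13:vx, 14:vx, 15:vx, 16:tri, 17:tri, 18:tri, 19:tri, 20:vx, 21:vx, 22:vx, 23:tri, 24:tri, 25:tri, 26:tri edges: (12,4,c); (12,5,c); (12,9,c); (12,9,ck); (16,1,c); (16,13,c); (16,15,c); (17,2,c); (17,13,c); (17,14,c); (18,5,c); (18,14,c); (18,15,c); (19,13,c); (19,14,c); (19,15,c); (23,0,c); (23,20,c); (23,22,c); (24,1,c); (24,20,c); (24,21,c); (25,5,c); (25,21,c); (25,22,c); (26,20,c); (26,21,c); (26,22,c)
final:
nodes: 0:vx, 1:vx, 2:vx, 4:vx, 5:vx, 9:vx, 12:tri, 13:vx, 14:vx, 15:vx, 16:tri, 17:tri, 18:tri, 19:tri, 20:vx, 21:vx, 22:vx, 23:tri, 24:tri, 25:tri, 26:tri
edges: (12,4,c); (12,5,c); (12,9,c); (12,9,ck); (16,1,c); (16,13,c); (16,15,c); (17,2,c); (17,13,c); (17,14,c); (18,5,c); (18,14,c); (18,15,c); (19,13,c); (19,14,c); (19,15,c); (23,0,c); (23,20,c); (23,22,c); (24,1,c); (24,20,c); (24,21,c); (25,5,c); (25,21,c); (25,22,c); (26,20,c); (26,21,c); (26,22,c)
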